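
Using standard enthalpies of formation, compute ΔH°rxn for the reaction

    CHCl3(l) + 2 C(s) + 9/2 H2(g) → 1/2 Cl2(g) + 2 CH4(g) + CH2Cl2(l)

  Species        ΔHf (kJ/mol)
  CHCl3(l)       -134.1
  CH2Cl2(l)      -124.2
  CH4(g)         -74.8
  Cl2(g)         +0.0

ΔH°rxn = -139.7 kJ/mol

Products: 1/2·(+0.0) + 2·(-74.8) + 1·(-124.2) = -273.8
Reactants: 1·(-134.1) + 2·(+0.0) + 9/2·(+0.0) = -134.1
ΔH°rxn = (-273.8) − (-134.1) = -139.7 kJ/mol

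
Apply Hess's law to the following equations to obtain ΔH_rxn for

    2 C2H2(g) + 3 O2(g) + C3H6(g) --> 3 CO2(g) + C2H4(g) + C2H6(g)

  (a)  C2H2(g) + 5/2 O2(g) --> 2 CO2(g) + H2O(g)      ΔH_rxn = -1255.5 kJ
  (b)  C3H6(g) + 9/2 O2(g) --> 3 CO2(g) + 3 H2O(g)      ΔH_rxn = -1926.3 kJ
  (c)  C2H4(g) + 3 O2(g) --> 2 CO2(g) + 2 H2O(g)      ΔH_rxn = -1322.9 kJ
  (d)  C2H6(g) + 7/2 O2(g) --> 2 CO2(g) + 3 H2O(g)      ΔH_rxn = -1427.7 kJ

ΔH_rxn = -1686.7 kJ

(a) × 2 (scale by 2 for the 2 C2H2(g)): (2)·(-1255.5) = -2511.0 kJ
(b) as written (C3H6(g) already on the reactant side): -1926.3 kJ
(c) reversed (C2H4(g) must end up as a product): +1322.9 kJ
(d) reversed (C2H6(g) must end up as a product): +1427.7 kJ
By Hess's law, ΔH_rxn = (-2511.0) + (-1926.3) + (+1322.9) + (+1427.7) = -1686.7 kJ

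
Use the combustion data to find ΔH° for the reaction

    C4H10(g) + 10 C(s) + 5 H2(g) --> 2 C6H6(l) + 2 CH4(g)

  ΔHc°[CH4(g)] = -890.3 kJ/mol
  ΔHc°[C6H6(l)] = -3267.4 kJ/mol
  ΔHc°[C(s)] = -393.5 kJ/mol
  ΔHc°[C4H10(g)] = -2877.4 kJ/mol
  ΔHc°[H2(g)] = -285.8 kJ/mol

ΔH° = 74.0 kJ/mol

Using ΔH = Σ nΔHc°(reactants) − Σ nΔHc°(products):
= [1·(-2877.4) + 10·(-393.5) + 5·(-285.8)] − [2·(-3267.4) + 2·(-890.3)]
= 74.0 kJ/mol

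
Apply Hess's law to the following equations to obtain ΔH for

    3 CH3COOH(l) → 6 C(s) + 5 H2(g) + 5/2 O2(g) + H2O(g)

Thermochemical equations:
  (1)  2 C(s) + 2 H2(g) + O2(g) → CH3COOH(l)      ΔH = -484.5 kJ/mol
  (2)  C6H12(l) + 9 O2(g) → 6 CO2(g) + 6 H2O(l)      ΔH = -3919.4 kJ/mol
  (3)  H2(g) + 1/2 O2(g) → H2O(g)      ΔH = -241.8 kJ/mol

ΔH = 1211.7 kJ/mol

(1) reversed and × 3 (CH3COOH(l) must end up as a reactant; scale by 3 for the 3 CH3COOH(l)): (-3)·(-484.5) = +1453.5 kJ/mol
(2): not needed (C6H12(l) appears nowhere else).
(3) as written (H2O(g) already on the product side): -241.8 kJ/mol
ΔH = (-3)·(-484.5) + (1)·(-241.8) = 1211.7 kJ/mol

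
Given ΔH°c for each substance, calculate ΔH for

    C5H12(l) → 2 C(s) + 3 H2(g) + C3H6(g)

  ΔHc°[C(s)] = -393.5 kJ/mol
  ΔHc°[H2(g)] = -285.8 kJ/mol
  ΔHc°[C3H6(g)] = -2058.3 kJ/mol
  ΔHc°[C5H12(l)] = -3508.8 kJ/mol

ΔH = 193.9 kJ/mol

Using ΔH = Σ nΔHc°(reactants) − Σ nΔHc°(products):
= [1·(-3508.8)] − [2·(-393.5) + 3·(-285.8) + 1·(-2058.3)]
= 193.9 kJ/mol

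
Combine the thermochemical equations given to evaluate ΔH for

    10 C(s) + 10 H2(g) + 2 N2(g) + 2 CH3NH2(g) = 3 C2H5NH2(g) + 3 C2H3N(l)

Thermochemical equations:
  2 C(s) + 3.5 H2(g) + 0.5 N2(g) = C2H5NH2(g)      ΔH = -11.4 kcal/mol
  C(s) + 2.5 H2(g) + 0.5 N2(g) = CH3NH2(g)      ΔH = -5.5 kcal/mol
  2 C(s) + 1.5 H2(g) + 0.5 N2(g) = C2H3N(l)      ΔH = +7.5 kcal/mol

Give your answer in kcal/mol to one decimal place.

equation 1 × 3: (3)·(-11.4) = -34.2 kcal/mol
equation 2 reversed and × 2: (-2)·(-5.5) = +11.0 kcal/mol
equation 3 × 3: (3)·(+7.5) = +22.5 kcal/mol
By Hess's law, ΔH = (3)·(-11.4) + (-2)·(-5.5) + (3)·(+7.5) = -0.7 kcal/mol

ΔH = -0.7 kcal/mol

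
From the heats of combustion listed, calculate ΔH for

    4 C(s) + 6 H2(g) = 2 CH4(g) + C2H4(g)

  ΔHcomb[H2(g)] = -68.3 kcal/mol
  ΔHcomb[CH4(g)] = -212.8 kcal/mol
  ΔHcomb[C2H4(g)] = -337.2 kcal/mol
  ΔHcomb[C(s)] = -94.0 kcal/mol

ΔH = -23.0 kcal/mol

With combustion enthalpies, reactants minus products:
= [4·(-94.0) + 6·(-68.3)] − [2·(-212.8) + 1·(-337.2)]
= -23.0 kcal/mol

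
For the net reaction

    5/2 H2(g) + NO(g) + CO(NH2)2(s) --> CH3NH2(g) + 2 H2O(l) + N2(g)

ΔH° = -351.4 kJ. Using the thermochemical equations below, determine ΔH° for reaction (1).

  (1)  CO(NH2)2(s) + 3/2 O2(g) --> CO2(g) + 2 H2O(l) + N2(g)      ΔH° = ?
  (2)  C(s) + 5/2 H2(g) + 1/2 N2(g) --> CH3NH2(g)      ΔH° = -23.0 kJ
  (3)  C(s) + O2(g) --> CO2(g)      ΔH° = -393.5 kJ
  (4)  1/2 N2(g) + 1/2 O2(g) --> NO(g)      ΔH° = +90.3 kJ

ΔH° = -631.6 kJ

(1) as written: contributes x
(2) as written: -23.0 kJ
(3) reversed: +393.5 kJ
(4) reversed: -90.3 kJ
-351.4 = (-23.0) + (+393.5) + (-90.3) + x
x = (-351.4 − (+280.2)) / (1) = -631.6 kJ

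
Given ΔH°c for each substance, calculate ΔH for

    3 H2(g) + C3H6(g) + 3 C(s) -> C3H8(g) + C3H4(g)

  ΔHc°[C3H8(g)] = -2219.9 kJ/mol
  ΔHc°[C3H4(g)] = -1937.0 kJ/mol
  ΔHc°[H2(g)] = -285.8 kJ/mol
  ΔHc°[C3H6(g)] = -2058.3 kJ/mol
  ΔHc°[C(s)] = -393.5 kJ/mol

Using ΔH = Σ nΔHc°(reactants) − Σ nΔHc°(products):
= [3·(-285.8) + 1·(-2058.3) + 3·(-393.5)] − [1·(-2219.9) + 1·(-1937.0)]
= 60.7 kJ/mol

ΔH = 60.7 kJ/mol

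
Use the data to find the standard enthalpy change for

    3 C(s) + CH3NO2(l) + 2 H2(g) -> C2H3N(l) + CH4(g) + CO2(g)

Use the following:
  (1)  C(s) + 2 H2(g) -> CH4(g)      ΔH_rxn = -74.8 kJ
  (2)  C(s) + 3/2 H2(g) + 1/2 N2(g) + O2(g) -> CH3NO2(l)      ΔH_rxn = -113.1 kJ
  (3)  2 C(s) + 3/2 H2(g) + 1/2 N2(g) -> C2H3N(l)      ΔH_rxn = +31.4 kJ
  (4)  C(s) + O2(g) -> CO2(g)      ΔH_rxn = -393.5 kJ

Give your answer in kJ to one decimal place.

(1) as written (CH4(g) already on the product side): -74.8 kJ
(2) reversed (reverse to put CH3NO2(l) on the reactant side): +113.1 kJ
(3) as written (C2H3N(l) already on the product side): +31.4 kJ
(4) as written (CO2(g) already on the product side): -393.5 kJ
Combining the equations, ΔH_rxn = (1)·(-74.8) + (-1)·(-113.1) + (1)·(+31.4) + (1)·(-393.5) = -323.8 kJ

ΔH_rxn = -323.8 kJ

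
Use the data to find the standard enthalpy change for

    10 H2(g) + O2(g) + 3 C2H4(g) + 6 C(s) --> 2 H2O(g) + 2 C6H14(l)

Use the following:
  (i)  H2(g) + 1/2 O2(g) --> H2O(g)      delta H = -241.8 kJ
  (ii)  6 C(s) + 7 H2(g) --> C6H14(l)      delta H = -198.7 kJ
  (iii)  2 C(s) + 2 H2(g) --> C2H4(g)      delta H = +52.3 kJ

(i) × 2 (scale by 2 for the 2 H2O(g)): (2)·(-241.8) = -483.6 kJ
(ii) × 2 (×2 to match 2 C6H14(l) in the target): (2)·(-198.7) = -397.4 kJ
(iii) reversed and × 3 (C2H4(g) must end up as a reactant; scale by 3 for the 3 C2H4(g)): (-3)·(+52.3) = -156.9 kJ
delta H = (2)·(-241.8) + (2)·(-198.7) + (-3)·(+52.3) = -1037.9 kJ

delta H = -1037.9 kJ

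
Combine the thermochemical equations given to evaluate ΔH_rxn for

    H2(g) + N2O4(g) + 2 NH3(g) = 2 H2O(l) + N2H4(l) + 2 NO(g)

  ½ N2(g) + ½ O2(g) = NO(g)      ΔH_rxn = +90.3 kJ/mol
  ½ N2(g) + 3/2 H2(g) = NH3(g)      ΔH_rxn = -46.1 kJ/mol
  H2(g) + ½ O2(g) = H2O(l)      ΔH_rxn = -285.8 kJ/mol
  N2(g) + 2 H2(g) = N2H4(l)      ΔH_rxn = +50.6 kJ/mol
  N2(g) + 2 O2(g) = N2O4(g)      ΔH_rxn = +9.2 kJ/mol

ΔH_rxn = -257.4 kJ/mol

equation 1 × 2: (2)·(+90.3) = +180.6 kJ/mol
equation 2 reversed and × 2: (-2)·(-46.1) = +92.2 kJ/mol
equation 3 × 2: (2)·(-285.8) = -571.6 kJ/mol
equation 4 as written: +50.6 kJ/mol
equation 5 reversed: -9.2 kJ/mol
Summing the manipulated equations, ΔH_rxn = (+180.6) + (+92.2) + (-571.6) + (+50.6) + (-9.2) = -257.4 kJ/mol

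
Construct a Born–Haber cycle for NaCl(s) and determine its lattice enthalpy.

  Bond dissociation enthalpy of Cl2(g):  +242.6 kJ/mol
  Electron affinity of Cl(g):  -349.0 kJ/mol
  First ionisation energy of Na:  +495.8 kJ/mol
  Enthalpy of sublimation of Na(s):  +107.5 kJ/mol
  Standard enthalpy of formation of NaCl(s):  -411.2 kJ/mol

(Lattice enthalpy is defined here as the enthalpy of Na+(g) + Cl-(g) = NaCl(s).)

ΔHf° = 1·ΔHsub + 1·(ΣIE) + 1/2·D(Cl2) + 1·EA + U
-411.2 = 1·(+107.5) + 1·(+495.8) + 1/2·(+242.6) + 1·(-349.0) + U
U = -411.2 − (+375.6) = -786.8 kJ/mol

U = -786.8 kJ/mol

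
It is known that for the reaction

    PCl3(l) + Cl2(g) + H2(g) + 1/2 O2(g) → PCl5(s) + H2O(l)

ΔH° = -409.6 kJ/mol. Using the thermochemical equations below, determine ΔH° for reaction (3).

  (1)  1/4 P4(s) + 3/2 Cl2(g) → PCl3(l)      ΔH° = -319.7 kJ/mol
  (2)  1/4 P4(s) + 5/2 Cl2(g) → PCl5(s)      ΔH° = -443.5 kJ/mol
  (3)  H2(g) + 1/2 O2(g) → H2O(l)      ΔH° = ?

ΔH° = -285.8 kJ/mol

(1) reversed: +319.7 kJ/mol
(2) as written: -443.5 kJ/mol
(3) as written: contributes x
-409.6 = (+319.7) + (-443.5) + x
x = (-409.6 − (-123.8)) / (1) = -285.8 kJ/mol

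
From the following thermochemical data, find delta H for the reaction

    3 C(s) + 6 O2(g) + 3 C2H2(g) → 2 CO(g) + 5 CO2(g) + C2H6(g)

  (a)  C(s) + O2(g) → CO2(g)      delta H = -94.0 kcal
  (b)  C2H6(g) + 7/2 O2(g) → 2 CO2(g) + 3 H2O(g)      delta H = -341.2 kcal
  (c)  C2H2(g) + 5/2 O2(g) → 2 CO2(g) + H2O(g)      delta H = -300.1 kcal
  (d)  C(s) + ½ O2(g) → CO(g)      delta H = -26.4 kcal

delta H = -705.9 kcal

(a) as written: -94.0 kcal
(b) reversed: +341.2 kcal
(c) × 3: (3)·(-300.1) = -900.3 kcal
(d) × 2: (2)·(-26.4) = -52.8 kcal
Since enthalpy is a state function, delta H = (-94.0) + (+341.2) + (-900.3) + (-52.8) = -705.9 kcal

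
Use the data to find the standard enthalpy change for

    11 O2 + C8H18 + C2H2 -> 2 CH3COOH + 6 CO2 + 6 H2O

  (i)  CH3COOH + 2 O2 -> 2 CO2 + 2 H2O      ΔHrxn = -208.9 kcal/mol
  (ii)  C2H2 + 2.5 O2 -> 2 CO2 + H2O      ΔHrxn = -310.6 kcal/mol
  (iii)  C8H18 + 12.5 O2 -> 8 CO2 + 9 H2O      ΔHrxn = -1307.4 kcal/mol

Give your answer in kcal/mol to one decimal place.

ΔHrxn = -1200.2 kcal/mol

(i) reversed and × 2 (reverse to put CH3COOH on the product side; scale by 2 for the 2 CH3COOH): (-2)·(-208.9) = +417.8 kcal/mol
(ii) as written (C2H2 already on the reactant side): -310.6 kcal/mol
(iii) as written (C8H18 already on the reactant side): -1307.4 kcal/mol
ΔHrxn = (+417.8) + (-310.6) + (-1307.4) = -1200.2 kcal/mol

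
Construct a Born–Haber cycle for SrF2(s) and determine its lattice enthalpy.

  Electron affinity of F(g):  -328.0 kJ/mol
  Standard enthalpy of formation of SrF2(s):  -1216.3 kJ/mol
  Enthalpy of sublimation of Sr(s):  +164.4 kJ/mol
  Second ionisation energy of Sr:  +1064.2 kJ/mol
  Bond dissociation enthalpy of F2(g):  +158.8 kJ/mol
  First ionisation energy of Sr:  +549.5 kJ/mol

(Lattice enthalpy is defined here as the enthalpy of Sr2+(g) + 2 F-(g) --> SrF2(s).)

ΔHf° = 1·ΔHsub + 1·(ΣIE) + 1·D(F2) + 2·EA + U
-1216.3 = 1·(+164.4) + 1·(+1613.7) + 1·(+158.8) + 2·(-328.0) + U
U = -1216.3 − (+1280.9) = -2497.2 kJ/mol

U = -2497.2 kJ/mol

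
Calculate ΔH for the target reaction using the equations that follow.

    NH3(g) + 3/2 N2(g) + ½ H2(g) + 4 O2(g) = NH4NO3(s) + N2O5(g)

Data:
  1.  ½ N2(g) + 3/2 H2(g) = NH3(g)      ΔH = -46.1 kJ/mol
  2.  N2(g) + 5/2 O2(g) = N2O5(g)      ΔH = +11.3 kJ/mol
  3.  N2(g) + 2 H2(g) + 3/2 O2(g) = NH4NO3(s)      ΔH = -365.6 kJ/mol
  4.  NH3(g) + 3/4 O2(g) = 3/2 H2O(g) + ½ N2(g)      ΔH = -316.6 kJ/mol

ΔH = -308.2 kJ/mol

eq. 1 reversed: +46.1 kJ/mol
eq. 2 as written (N2O5(g) already on the product side): +11.3 kJ/mol
eq. 3 as written (NH4NO3(s) already on the product side): -365.6 kJ/mol
eq. 4: not needed (H2O(g) appears nowhere else).
By Hess's law, ΔH = (-1)·(-46.1) + (1)·(+11.3) + (1)·(-365.6) = -308.2 kJ/mol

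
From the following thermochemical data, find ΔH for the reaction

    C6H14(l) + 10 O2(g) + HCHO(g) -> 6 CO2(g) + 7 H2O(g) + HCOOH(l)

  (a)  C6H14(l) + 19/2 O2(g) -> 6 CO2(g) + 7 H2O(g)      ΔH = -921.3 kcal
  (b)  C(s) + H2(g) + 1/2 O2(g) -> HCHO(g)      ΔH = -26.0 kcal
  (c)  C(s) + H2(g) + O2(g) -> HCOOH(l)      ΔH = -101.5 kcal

(a) as written (C6H14(l) already on the reactant side): -921.3 kcal
(b) reversed (reverse to put HCHO(g) on the reactant side): +26.0 kcal
(c) as written (HCOOH(l) already on the product side): -101.5 kcal
Since enthalpy is a state function, ΔH = (1)·(-921.3) + (-1)·(-26.0) + (1)·(-101.5) = -996.8 kcal

ΔH = -996.8 kcal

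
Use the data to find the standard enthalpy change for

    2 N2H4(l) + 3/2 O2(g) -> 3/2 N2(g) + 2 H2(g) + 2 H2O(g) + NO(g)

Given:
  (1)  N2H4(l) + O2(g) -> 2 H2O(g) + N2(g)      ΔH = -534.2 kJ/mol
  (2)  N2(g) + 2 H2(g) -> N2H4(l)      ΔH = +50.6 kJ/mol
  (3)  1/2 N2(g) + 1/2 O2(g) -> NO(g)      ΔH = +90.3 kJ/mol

ΔH = -494.5 kJ/mol

(1) as written: -534.2 kJ/mol
(2) reversed: -50.6 kJ/mol
(3) as written: +90.3 kJ/mol
Summing the manipulated equations, ΔH = (1)·(-534.2) + (-1)·(+50.6) + (1)·(+90.3) = -494.5 kJ/mol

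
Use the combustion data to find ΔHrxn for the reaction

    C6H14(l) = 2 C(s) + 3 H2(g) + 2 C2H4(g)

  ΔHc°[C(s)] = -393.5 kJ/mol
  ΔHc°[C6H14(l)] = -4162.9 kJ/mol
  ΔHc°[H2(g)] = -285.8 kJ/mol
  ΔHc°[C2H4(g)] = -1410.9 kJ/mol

ΔHrxn = 303.3 kJ/mol

Using ΔH = Σ nΔHc°(reactants) − Σ nΔHc°(products):
= [1·(-4162.9)] − [2·(-393.5) + 3·(-285.8) + 2·(-1410.9)]
= 303.3 kJ/mol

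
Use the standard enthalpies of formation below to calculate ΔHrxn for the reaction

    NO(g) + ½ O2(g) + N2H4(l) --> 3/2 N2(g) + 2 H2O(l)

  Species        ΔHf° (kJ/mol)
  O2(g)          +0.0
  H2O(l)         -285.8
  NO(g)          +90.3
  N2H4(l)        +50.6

Products: 3/2·(+0.0) + 2·(-285.8) = -571.6
Reactants: 1·(+90.3) + 1/2·(+0.0) + 1·(+50.6) = +140.9
ΔHrxn = (-571.6) − (+140.9) = -712.5 kJ/mol

ΔHrxn = -712.5 kJ/mol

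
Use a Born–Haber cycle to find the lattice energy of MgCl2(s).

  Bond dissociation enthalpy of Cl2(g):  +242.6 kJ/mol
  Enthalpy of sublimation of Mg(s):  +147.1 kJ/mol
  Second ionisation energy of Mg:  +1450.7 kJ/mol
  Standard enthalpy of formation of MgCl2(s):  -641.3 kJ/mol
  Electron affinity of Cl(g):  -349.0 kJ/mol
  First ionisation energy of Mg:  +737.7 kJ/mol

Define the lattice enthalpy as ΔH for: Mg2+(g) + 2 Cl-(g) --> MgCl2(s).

U = -2521.4 kJ/mol

ΔHf° = 1·ΔHsub + 1·(ΣIE) + 1·D(Cl2) + 2·EA + U
-641.3 = 1·(+147.1) + 1·(+2188.4) + 1·(+242.6) + 2·(-349.0) + U
U = -641.3 − (+1880.1) = -2521.4 kJ/mol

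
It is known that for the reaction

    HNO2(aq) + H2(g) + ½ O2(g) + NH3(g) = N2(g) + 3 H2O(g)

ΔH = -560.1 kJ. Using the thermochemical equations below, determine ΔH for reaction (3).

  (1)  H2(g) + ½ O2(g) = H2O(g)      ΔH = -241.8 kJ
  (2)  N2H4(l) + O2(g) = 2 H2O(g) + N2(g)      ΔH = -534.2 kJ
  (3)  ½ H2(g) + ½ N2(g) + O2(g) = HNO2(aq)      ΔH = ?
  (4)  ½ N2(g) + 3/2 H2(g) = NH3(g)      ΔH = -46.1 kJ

(1) × 3: (3)·(-241.8) = -725.4 kJ
(2): not needed (N2H4(l) appears nowhere else).
(3) reversed (reverse to put HNO2(aq) on the reactant side): contributes −x
(4) reversed (NH3(g) must end up as a reactant): +46.1 kJ
-560.1 = (-725.4) + (+46.1) − x
x = (-560.1 − (-679.3)) / (-1) = -119.2 kJ

ΔH = -119.2 kJ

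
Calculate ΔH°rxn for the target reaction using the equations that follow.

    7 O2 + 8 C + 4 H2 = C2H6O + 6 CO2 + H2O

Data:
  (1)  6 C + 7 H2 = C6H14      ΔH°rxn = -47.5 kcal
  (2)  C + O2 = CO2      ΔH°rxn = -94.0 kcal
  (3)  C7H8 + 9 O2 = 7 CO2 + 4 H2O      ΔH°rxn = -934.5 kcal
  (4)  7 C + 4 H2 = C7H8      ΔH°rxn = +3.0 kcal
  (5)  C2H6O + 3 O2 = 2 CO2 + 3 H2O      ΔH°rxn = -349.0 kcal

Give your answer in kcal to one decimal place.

(1): not needed.
(2) as written: -94.0 kcal
(3) as written: -934.5 kcal
(4) as written: +3.0 kcal
(5) reversed: +349.0 kcal
ΔH°rxn = (1)·(-94.0) + (1)·(-934.5) + (1)·(+3.0) + (-1)·(-349.0) = -676.5 kcal

ΔH°rxn = -676.5 kcal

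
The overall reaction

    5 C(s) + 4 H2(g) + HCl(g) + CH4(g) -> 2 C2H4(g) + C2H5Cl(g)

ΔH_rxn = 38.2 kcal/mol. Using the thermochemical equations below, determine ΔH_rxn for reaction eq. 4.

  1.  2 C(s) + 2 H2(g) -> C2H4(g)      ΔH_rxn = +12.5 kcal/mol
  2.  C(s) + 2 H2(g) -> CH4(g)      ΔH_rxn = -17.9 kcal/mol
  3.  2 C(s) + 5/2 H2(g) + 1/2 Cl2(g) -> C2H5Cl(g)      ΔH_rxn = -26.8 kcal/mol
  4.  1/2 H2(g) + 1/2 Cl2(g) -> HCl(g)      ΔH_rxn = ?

ΔH_rxn = -22.1 kcal/mol

eq. 1 × 2 (scale by 2 for the 2 C2H4(g)): (2)·(+12.5) = +25.0 kcal/mol
eq. 2 reversed (reverse to put CH4(g) on the reactant side): +17.9 kcal/mol
eq. 3 as written (C2H5Cl(g) already on the product side): -26.8 kcal/mol
eq. 4 reversed (HCl(g) must end up as a reactant): contributes −x
+38.2 = (+25.0) + (+17.9) + (-26.8) − x
x = (+38.2 − (+16.1)) / (-1) = -22.1 kcal/mol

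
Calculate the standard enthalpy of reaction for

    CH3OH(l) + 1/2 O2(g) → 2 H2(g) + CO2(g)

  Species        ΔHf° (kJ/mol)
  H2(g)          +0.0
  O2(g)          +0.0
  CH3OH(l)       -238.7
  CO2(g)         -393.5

Products: 2·(+0.0) + 1·(-393.5) = -393.5
Reactants: 1·(-238.7) + 1/2·(+0.0) = -238.7
ΔH° = (-393.5) − (-238.7) = -154.8 kJ/mol

ΔH° = -154.8 kJ/mol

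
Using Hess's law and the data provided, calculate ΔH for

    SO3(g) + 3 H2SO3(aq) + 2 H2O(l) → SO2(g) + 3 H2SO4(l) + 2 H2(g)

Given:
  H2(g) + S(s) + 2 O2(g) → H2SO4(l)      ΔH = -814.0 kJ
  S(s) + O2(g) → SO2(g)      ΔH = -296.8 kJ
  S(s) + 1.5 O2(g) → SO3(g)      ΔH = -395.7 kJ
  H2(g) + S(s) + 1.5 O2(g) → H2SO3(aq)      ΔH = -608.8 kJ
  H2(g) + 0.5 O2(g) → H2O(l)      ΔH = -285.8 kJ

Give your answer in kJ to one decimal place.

equation 1 × 3: (3)·(-814.0) = -2442.0 kJ
equation 2 as written: -296.8 kJ
equation 3 reversed: +395.7 kJ
equation 4 reversed and × 3: (-3)·(-608.8) = +1826.4 kJ
equation 5 reversed and × 2: (-2)·(-285.8) = +571.6 kJ
ΔH = (3)·(-814.0) + (1)·(-296.8) + (-1)·(-395.7) + (-3)·(-608.8) + (-2)·(-285.8) = 54.9 kJ

ΔH = 54.9 kJ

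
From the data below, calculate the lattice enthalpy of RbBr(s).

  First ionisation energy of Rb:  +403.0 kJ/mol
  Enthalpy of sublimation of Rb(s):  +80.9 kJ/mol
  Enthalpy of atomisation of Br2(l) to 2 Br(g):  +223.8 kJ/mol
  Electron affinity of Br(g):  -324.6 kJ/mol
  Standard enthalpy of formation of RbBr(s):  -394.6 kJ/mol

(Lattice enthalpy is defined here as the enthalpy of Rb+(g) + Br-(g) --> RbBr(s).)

U = -665.8 kJ/mol

ΔHf° = 1·ΔHsub + 1·(ΣIE) + 1/2·D(Br2) + 1·EA + U
-394.6 = 1·(+80.9) + 1·(+403.0) + 1/2·(+223.8) + 1·(-324.6) + U
U = -394.6 − (+271.2) = -665.8 kJ/mol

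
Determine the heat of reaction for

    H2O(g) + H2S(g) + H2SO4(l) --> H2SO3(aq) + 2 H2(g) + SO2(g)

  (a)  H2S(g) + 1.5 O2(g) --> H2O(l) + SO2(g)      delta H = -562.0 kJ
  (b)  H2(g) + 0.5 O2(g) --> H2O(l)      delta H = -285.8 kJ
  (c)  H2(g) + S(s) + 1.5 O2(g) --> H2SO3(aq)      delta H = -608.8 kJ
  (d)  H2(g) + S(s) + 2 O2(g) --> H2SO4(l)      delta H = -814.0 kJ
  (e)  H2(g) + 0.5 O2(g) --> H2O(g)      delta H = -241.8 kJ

(a) as written: -562.0 kJ
(b) reversed: +285.8 kJ
(c) as written: -608.8 kJ
(d) reversed: +814.0 kJ
(e) reversed: +241.8 kJ
Since enthalpy is a state function, delta H = (1)·(-562.0) + (-1)·(-285.8) + (1)·(-608.8) + (-1)·(-814.0) + (-1)·(-241.8) = 170.8 kJ

delta H = 170.8 kJ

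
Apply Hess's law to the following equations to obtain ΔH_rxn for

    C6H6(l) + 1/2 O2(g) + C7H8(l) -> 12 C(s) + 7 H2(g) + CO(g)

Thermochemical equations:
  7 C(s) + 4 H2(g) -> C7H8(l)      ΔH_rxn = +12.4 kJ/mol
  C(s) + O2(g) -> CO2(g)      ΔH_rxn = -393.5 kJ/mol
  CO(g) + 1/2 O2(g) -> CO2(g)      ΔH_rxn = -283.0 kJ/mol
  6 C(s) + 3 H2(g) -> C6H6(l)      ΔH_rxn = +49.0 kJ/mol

ΔH_rxn = -171.9 kJ/mol

equation 1 reversed (C7H8(l) must end up as a reactant): -12.4 kJ/mol
equation 2 as written: -393.5 kJ/mol
equation 3 reversed (CO(g) must end up as a product): +283.0 kJ/mol
equation 4 reversed (reverse to put C6H6(l) on the reactant side): -49.0 kJ/mol
ΔH_rxn = (-1)·(+12.4) + (1)·(-393.5) + (-1)·(-283.0) + (-1)·(+49.0) = -171.9 kJ/mol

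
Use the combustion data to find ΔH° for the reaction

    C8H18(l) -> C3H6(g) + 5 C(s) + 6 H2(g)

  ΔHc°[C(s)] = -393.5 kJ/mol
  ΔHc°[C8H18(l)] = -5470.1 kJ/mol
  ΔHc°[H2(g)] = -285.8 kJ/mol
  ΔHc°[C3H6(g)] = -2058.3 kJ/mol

ΔH° = 270.5 kJ/mol

With combustion enthalpies, reactants minus products:
= [1·(-5470.1)] − [1·(-2058.3) + 5·(-393.5) + 6·(-285.8)]
= 270.5 kJ/mol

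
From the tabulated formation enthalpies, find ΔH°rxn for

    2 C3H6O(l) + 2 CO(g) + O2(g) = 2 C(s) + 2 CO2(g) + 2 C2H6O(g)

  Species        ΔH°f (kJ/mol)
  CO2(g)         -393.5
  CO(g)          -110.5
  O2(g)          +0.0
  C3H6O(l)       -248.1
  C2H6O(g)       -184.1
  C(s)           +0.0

Products: 2·(+0.0) + 2·(-393.5) + 2·(-184.1) = -1155.2
Reactants: 2·(-248.1) + 2·(-110.5) + 1·(+0.0) = -717.2
ΔH°rxn = (-1155.2) − (-717.2) = -438.0 kJ/mol

ΔH°rxn = -438.0 kJ/mol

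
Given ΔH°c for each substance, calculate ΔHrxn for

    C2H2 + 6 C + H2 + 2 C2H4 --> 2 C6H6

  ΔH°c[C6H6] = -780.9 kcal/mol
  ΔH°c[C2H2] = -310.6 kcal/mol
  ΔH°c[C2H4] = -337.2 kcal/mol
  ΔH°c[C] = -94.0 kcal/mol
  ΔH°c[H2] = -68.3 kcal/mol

Using ΔH = Σ nΔHc°(reactants) − Σ nΔHc°(products):
= [1·(-310.6) + 6·(-94.0) + 1·(-68.3) + 2·(-337.2)] − [2·(-780.9)]
= -55.5 kcal/mol

ΔHrxn = -55.5 kcal/mol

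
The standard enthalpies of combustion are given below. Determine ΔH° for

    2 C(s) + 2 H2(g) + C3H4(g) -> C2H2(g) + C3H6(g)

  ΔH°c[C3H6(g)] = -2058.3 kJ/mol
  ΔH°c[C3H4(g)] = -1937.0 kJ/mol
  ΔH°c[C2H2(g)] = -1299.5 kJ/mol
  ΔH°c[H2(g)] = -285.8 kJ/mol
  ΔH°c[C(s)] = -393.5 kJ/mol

ΔH° = 62.2 kJ/mol

Using ΔH = Σ nΔHc°(reactants) − Σ nΔHc°(products):
= [2·(-393.5) + 2·(-285.8) + 1·(-1937.0)] − [1·(-1299.5) + 1·(-2058.3)]
= 62.2 kJ/mol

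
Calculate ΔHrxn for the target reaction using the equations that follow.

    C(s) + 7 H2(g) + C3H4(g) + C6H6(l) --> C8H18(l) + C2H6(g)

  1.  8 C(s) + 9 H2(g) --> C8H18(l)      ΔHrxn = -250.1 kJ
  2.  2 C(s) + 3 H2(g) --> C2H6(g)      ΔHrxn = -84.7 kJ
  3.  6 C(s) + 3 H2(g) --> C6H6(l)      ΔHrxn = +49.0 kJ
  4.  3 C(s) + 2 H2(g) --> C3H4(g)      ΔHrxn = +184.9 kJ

ΔHrxn = -568.7 kJ

eq. 1 as written: -250.1 kJ
eq. 2 as written: -84.7 kJ
eq. 3 reversed: -49.0 kJ
eq. 4 reversed: -184.9 kJ
ΔHrxn = (1)·(-250.1) + (1)·(-84.7) + (-1)·(+49.0) + (-1)·(+184.9) = -568.7 kJ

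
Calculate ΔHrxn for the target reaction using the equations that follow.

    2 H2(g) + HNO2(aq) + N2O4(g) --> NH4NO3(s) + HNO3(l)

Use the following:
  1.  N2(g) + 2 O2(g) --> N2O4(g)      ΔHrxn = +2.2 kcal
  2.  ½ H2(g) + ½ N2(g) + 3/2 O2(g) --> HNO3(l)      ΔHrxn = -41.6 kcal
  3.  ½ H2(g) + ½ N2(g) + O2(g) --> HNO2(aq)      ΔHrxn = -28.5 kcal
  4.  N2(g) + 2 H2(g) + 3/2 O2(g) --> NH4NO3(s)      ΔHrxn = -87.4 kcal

ΔHrxn = -102.7 kcal

eq. 1 reversed: -2.2 kcal
eq. 2 as written: -41.6 kcal
eq. 3 reversed: +28.5 kcal
eq. 4 as written: -87.4 kcal
ΔHrxn = (-2.2) + (-41.6) + (+28.5) + (-87.4) = -102.7 kcal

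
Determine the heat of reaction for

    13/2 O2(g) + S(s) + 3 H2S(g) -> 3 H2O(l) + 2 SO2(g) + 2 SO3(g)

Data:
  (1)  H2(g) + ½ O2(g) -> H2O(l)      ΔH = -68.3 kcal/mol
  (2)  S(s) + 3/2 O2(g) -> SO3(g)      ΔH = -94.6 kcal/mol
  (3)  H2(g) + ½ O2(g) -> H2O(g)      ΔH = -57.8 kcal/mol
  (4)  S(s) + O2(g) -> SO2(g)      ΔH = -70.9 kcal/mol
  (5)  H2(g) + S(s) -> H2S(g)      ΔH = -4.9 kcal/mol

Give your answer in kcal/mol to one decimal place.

ΔH = -521.2 kcal/mol

(1) × 3: (3)·(-68.3) = -204.9 kcal/mol
(2) × 2: (2)·(-94.6) = -189.2 kcal/mol
(3): not needed.
(4) × 2: (2)·(-70.9) = -141.8 kcal/mol
(5) reversed and × 3: (-3)·(-4.9) = +14.7 kcal/mol
ΔH = (-204.9) + (-189.2) + (-141.8) + (+14.7) = -521.2 kcal/mol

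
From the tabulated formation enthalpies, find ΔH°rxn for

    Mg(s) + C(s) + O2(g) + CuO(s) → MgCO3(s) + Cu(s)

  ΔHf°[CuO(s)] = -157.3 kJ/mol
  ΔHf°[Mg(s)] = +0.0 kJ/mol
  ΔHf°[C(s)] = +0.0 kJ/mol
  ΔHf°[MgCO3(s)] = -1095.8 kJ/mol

ΔH°rxn = -938.5 kJ/mol

Products: 1·(-1095.8) + 1·(+0.0) = -1095.8
Reactants: 1·(+0.0) + 1·(+0.0) + 1·(+0.0) + 1·(-157.3) = -157.3
ΔH°rxn = (-1095.8) − (-157.3) = -938.5 kJ/mol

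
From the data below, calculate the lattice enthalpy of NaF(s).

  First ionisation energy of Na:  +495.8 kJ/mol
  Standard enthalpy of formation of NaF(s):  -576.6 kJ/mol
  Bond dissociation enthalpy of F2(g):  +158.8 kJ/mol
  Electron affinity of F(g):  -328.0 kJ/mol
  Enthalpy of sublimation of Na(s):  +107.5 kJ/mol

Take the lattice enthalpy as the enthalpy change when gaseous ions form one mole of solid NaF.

U = -931.3 kJ/mol

ΔHf° = 1·ΔHsub + 1·(ΣIE) + 1/2·D(F2) + 1·EA + U
-576.6 = 1·(+107.5) + 1·(+495.8) + 1/2·(+158.8) + 1·(-328.0) + U
U = -576.6 − (+354.7) = -931.3 kJ/mol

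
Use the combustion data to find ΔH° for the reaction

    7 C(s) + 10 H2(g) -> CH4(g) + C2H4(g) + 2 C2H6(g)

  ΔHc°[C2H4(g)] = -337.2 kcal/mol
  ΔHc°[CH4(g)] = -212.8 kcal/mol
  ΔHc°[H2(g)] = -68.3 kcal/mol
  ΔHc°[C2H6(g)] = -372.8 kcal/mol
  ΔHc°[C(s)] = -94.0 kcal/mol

Using ΔH = Σ nΔHc°(reactants) − Σ nΔHc°(products):
= [7·(-94.0) + 10·(-68.3)] − [1·(-212.8) + 1·(-337.2) + 2·(-372.8)]
= -45.4 kcal/mol

ΔH° = -45.4 kcal/mol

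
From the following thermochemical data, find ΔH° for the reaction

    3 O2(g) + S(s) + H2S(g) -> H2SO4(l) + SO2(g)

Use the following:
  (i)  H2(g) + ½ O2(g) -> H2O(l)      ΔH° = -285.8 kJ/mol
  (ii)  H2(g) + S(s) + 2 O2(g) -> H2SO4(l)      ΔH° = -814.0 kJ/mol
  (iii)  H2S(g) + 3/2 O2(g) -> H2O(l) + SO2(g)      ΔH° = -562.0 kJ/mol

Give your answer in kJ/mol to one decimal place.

ΔH° = -1090.2 kJ/mol

(i) reversed: +285.8 kJ/mol
(ii) as written: -814.0 kJ/mol
(iii) as written: -562.0 kJ/mol
ΔH° = (+285.8) + (-814.0) + (-562.0) = -1090.2 kJ/mol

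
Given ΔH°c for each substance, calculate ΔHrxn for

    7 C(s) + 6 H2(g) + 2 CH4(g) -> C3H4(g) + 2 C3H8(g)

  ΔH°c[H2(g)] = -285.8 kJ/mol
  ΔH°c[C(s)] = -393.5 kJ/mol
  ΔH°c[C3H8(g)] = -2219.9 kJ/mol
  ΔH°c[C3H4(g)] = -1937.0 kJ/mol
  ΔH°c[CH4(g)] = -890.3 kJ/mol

With combustion enthalpies, reactants minus products:
= [7·(-393.5) + 6·(-285.8) + 2·(-890.3)] − [1·(-1937.0) + 2·(-2219.9)]
= 126.9 kJ/mol

ΔHrxn = 126.9 kJ/mol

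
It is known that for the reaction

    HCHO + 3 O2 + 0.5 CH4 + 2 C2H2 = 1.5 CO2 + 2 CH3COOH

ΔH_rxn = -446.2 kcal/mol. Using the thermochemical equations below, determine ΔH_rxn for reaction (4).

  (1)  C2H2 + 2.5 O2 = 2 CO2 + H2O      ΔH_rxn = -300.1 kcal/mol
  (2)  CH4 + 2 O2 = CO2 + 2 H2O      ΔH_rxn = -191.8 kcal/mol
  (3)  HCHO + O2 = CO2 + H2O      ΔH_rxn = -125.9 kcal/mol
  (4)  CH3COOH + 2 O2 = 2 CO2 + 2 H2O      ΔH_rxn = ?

ΔH_rxn = -187.9 kcal/mol

(1) × 2: (2)·(-300.1) = -600.2 kcal/mol
(2) × 1/2: (1/2)·(-191.8) = -95.9 kcal/mol
(3) as written: -125.9 kcal/mol
(4) reversed and × 2: contributes −2·x
-446.2 = (-600.2) + (-95.9) + (-125.9) − 2·x
x = (-446.2 − (-822.0)) / (-2) = -187.9 kcal/mol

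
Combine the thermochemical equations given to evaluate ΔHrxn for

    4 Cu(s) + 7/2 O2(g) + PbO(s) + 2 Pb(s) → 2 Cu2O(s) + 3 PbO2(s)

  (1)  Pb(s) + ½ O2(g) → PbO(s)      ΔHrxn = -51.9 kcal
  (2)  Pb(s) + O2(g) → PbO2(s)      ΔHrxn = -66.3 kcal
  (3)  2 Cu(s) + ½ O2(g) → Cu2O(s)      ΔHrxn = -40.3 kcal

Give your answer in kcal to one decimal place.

ΔHrxn = -227.6 kcal

(1) reversed (PbO(s) must end up as a reactant): +51.9 kcal
(2) × 3 (×3 to match 3 PbO2(s) in the target): (3)·(-66.3) = -198.9 kcal
(3) × 2 (×2 to match 2 Cu2O(s) in the target): (2)·(-40.3) = -80.6 kcal
ΔHrxn = (+51.9) + (-198.9) + (-80.6) = -227.6 kcal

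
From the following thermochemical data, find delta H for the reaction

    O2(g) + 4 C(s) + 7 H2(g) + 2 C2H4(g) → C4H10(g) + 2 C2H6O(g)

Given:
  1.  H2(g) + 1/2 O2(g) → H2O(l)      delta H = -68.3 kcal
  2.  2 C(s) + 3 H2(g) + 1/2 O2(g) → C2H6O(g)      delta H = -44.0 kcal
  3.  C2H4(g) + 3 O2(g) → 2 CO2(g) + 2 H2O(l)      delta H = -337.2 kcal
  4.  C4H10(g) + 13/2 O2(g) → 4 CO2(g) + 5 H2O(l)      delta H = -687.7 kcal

delta H = -143.0 kcal

eq. 1 as written: -68.3 kcal
eq. 2 × 2: (2)·(-44.0) = -88.0 kcal
eq. 3 × 2: (2)·(-337.2) = -674.4 kcal
eq. 4 reversed: +687.7 kcal
delta H = (-68.3) + (-88.0) + (-674.4) + (+687.7) = -143.0 kcal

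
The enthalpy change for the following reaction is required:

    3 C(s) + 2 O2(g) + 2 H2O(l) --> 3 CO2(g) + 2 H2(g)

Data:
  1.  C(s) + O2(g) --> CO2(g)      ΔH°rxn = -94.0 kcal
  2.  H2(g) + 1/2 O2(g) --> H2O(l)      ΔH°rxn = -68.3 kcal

eq. 1 × 3: (3)·(-94.0) = -282.0 kcal
eq. 2 reversed and × 2: (-2)·(-68.3) = +136.6 kcal
ΔH°rxn = (3)·(-94.0) + (-2)·(-68.3) = -145.4 kcal

ΔH°rxn = -145.4 kcal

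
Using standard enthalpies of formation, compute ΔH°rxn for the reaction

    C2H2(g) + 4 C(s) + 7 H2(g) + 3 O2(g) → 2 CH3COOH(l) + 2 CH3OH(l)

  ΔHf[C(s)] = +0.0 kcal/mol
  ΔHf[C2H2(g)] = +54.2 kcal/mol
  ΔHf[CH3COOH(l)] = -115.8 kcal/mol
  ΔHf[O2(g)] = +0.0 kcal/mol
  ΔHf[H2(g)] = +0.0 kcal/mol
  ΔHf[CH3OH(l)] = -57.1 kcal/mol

ΔH°rxn = -400.0 kcal/mol

Products: 2·(-115.8) + 2·(-57.1) = -345.8
Reactants: 1·(+54.2) + 4·(+0.0) + 7·(+0.0) + 3·(+0.0) = +54.2
ΔH°rxn = (-345.8) − (+54.2) = -400.0 kcal/mol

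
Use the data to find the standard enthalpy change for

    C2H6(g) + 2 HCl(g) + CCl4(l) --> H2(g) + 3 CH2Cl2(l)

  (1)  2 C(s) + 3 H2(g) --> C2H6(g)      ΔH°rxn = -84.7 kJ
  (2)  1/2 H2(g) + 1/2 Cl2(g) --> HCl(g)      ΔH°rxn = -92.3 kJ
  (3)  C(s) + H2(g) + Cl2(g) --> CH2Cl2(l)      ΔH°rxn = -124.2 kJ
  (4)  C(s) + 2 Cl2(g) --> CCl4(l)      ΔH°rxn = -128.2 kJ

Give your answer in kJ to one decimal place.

(1) reversed (C2H6(g) must end up as a reactant): +84.7 kJ
(2) reversed and × 2 (HCl(g) must end up as a reactant; ×2 to match 2 HCl(g) in the target): (-2)·(-92.3) = +184.6 kJ
(3) × 3 (×3 to match 3 CH2Cl2(l) in the target): (3)·(-124.2) = -372.6 kJ
(4) reversed (CCl4(l) must end up as a reactant): +128.2 kJ
Summing the manipulated equations, ΔH°rxn = (+84.7) + (+184.6) + (-372.6) + (+128.2) = 24.9 kJ

ΔH°rxn = 24.9 kJ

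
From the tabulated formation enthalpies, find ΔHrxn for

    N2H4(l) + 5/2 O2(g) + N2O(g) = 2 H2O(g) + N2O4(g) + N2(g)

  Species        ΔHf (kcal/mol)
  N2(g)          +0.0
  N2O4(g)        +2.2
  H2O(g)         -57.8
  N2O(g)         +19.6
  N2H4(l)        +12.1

Products: 2·(-57.8) + 1·(+2.2) + 1·(+0.0) = -113.4
Reactants: 1·(+12.1) + 5/2·(+0.0) + 1·(+19.6) = +31.7
ΔHrxn = (-113.4) − (+31.7) = -145.1 kcal/mol

ΔHrxn = -145.1 kcal/mol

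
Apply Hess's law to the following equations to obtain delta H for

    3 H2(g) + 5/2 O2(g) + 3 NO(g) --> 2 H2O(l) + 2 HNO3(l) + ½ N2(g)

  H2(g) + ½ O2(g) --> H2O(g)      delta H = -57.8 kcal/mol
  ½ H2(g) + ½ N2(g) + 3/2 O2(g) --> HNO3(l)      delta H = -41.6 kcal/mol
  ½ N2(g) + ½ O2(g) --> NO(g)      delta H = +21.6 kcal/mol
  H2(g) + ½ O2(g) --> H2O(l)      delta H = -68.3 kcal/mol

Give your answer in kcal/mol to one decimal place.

equation 1: not needed.
equation 2 × 2: (2)·(-41.6) = -83.2 kcal/mol
equation 3 reversed and × 3: (-3)·(+21.6) = -64.8 kcal/mol
equation 4 × 2: (2)·(-68.3) = -136.6 kcal/mol
delta H = (2)·(-41.6) + (-3)·(+21.6) + (2)·(-68.3) = -284.6 kcal/mol

delta H = -284.6 kcal/mol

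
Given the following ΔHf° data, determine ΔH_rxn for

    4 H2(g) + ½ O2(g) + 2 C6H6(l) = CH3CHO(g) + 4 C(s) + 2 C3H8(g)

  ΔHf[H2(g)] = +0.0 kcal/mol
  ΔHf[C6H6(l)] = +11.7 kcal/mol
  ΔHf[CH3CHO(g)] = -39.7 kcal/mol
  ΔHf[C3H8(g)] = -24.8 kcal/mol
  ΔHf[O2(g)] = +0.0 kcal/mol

ΔH_rxn = -112.7 kcal/mol

ΔH°rxn = Σ nΔHf°(products) − Σ nΔHf°(reactants).
Products: 1·(-39.7) + 4·(+0.0) + 2·(-24.8) = -89.3
Reactants: 4·(+0.0) + 1/2·(+0.0) + 2·(+11.7) = +23.4
ΔH_rxn = (-89.3) − (+23.4) = -112.7 kcal/mol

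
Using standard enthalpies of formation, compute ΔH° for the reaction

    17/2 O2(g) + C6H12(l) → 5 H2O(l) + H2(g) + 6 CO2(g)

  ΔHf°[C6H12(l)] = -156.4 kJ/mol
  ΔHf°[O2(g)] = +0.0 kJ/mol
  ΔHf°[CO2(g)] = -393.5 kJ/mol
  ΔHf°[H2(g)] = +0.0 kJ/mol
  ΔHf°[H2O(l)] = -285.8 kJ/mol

ΔH° = -3633.6 kJ/mol

Products: 5·(-285.8) + 1·(+0.0) + 6·(-393.5) = -3790.0
Reactants: 17/2·(+0.0) + 1·(-156.4) = -156.4
ΔH° = (-3790.0) − (-156.4) = -3633.6 kJ/mol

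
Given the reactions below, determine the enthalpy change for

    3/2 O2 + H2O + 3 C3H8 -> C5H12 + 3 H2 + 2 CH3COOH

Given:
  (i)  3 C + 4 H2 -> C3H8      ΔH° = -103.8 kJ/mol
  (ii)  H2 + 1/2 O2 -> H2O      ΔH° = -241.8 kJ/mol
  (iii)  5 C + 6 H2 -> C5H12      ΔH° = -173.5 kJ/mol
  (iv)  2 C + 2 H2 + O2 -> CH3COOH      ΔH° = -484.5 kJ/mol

(i) reversed and × 3 (C3H8 must end up as a reactant; scale by 3 for the 3 C3H8): (-3)·(-103.8) = +311.4 kJ/mol
(ii) reversed (H2O must end up as a reactant): +241.8 kJ/mol
(iii) as written (C5H12 already on the product side): -173.5 kJ/mol
(iv) × 2 (×2 to match 2 CH3COOH in the target): (2)·(-484.5) = -969.0 kJ/mol
ΔH° = (+311.4) + (+241.8) + (-173.5) + (-969.0) = -589.3 kJ/mol

ΔH° = -589.3 kJ/mol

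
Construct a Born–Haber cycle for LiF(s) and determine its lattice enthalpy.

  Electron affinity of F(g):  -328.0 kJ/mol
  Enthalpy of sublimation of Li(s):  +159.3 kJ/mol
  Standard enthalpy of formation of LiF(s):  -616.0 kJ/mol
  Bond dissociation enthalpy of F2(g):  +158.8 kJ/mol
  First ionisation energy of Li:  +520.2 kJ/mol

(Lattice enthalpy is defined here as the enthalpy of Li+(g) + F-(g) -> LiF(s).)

U = -1046.9 kJ/mol

ΔHf° = 1·ΔHsub + 1·(ΣIE) + 1/2·D(F2) + 1·EA + U
-616.0 = 1·(+159.3) + 1·(+520.2) + 1/2·(+158.8) + 1·(-328.0) + U
U = -616.0 − (+430.9) = -1046.9 kJ/mol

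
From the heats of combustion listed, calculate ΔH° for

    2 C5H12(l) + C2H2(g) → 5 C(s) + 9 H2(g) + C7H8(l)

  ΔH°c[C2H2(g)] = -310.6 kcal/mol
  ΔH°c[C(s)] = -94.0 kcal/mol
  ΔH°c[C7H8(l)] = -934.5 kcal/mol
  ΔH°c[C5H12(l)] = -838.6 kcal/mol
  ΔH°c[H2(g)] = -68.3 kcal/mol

ΔH° = 31.4 kcal/mol

Using ΔH = Σ nΔHc°(reactants) − Σ nΔHc°(products):
= [2·(-838.6) + 1·(-310.6)] − [5·(-94.0) + 9·(-68.3) + 1·(-934.5)]
= 31.4 kcal/mol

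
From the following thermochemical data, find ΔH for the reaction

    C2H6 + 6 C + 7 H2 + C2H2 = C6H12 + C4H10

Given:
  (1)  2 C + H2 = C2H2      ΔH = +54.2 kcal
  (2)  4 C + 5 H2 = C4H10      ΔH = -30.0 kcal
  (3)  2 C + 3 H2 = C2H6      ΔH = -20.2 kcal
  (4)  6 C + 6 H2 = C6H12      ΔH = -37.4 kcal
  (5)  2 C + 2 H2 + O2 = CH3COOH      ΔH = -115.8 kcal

(1) reversed: -54.2 kcal
(2) as written: -30.0 kcal
(3) reversed: +20.2 kcal
(4) as written: -37.4 kcal
(5): not needed.
ΔH = (-54.2) + (-30.0) + (+20.2) + (-37.4) = -101.4 kcal

ΔH = -101.4 kcal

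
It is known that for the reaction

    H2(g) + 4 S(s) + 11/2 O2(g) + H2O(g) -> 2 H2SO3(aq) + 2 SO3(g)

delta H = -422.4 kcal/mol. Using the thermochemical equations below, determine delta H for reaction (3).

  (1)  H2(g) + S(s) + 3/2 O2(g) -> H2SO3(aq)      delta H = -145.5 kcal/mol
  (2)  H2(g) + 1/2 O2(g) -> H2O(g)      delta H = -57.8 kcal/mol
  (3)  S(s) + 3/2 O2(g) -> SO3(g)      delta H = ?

delta H = -94.6 kcal/mol

(1) × 2 (scale by 2 for the 2 H2SO3(aq)): (2)·(-145.5) = -291.0 kcal/mol
(2) reversed (H2O(g) must end up as a reactant): +57.8 kcal/mol
(3) × 2 (×2 to match 2 SO3(g) in the target): contributes 2·x
-422.4 = (-291.0) + (+57.8) + 2·x
x = (-422.4 − (-233.2)) / (2) = -94.6 kcal/mol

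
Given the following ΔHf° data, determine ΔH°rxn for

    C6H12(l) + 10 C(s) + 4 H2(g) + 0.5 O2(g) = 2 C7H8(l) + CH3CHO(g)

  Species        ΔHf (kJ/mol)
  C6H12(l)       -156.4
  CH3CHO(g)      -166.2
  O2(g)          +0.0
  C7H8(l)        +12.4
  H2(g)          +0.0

ΔH°rxn = 15.0 kJ/mol

Products: 2·(+12.4) + 1·(-166.2) = -141.4
Reactants: 1·(-156.4) + 10·(+0.0) + 4·(+0.0) + 1/2·(+0.0) = -156.4
ΔH°rxn = (-141.4) − (-156.4) = 15.0 kJ/mol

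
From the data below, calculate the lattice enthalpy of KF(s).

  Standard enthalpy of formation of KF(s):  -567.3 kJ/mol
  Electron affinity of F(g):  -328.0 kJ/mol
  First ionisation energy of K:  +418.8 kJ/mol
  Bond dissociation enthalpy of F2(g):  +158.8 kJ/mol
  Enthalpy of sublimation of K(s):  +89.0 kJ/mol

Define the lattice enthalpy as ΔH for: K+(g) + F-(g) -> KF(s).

ΔHf° = 1·ΔHsub + 1·(ΣIE) + 1/2·D(F2) + 1·EA + U
-567.3 = 1·(+89.0) + 1·(+418.8) + 1/2·(+158.8) + 1·(-328.0) + U
U = -567.3 − (+259.2) = -826.5 kJ/mol

U = -826.5 kJ/mol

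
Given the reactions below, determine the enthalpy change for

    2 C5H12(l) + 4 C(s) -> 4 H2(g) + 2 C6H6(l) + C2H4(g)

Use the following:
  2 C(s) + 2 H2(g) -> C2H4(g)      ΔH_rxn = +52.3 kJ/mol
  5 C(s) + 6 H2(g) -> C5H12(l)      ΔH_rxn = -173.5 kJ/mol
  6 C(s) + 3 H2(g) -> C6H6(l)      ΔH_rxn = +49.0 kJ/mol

ΔH_rxn = 497.3 kJ/mol

equation 1 as written: +52.3 kJ/mol
equation 2 reversed and × 2: (-2)·(-173.5) = +347.0 kJ/mol
equation 3 × 2: (2)·(+49.0) = +98.0 kJ/mol
Since enthalpy is a state function, ΔH_rxn = (1)·(+52.3) + (-2)·(-173.5) + (2)·(+49.0) = 497.3 kJ/mol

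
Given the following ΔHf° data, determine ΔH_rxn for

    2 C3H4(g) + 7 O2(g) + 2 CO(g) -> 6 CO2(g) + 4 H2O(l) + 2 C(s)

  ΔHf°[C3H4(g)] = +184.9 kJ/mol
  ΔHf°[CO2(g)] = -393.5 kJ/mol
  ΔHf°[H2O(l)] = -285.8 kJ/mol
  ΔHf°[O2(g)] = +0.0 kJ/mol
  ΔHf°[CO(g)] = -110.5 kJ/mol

ΔH_rxn = -3653.0 kJ/mol

Products: 6·(-393.5) + 4·(-285.8) + 2·(+0.0) = -3504.2
Reactants: 2·(+184.9) + 7·(+0.0) + 2·(-110.5) = +148.8
ΔH_rxn = (-3504.2) − (+148.8) = -3653.0 kJ/mol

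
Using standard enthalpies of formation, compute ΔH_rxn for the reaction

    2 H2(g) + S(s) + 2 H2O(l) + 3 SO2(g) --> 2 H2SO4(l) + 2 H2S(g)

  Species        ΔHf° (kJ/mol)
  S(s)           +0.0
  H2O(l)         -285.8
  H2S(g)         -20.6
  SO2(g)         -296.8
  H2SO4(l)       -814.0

ΔH_rxn = -207.2 kJ/mol

ΔH°rxn = Σ nΔHf°(products) − Σ nΔHf°(reactants).
Products: 2·(-814.0) + 2·(-20.6) = -1669.2
Reactants: 2·(+0.0) + 1·(+0.0) + 2·(-285.8) + 3·(-296.8) = -1462.0
ΔH_rxn = (-1669.2) − (-1462.0) = -207.2 kJ/mol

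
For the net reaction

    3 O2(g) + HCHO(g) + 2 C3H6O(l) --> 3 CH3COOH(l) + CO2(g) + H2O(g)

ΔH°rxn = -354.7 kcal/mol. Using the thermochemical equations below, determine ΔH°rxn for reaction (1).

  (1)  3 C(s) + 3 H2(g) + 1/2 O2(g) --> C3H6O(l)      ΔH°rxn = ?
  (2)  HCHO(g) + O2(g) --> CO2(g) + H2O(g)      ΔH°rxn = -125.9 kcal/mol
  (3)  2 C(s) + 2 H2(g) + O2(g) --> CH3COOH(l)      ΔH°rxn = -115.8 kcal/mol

ΔH°rxn = -59.3 kcal/mol

(1) reversed and × 2 (reverse to put C3H6O(l) on the reactant side; ×2 to match 2 C3H6O(l) in the target): contributes −2·x
(2) as written (HCHO(g) already on the reactant side): -125.9 kcal/mol
(3) × 3 (×3 to match 3 CH3COOH(l) in the target): (3)·(-115.8) = -347.4 kcal/mol
-354.7 = (-125.9) + (-347.4) − 2·x
x = (-354.7 − (-473.3)) / (-2) = -59.3 kcal/mol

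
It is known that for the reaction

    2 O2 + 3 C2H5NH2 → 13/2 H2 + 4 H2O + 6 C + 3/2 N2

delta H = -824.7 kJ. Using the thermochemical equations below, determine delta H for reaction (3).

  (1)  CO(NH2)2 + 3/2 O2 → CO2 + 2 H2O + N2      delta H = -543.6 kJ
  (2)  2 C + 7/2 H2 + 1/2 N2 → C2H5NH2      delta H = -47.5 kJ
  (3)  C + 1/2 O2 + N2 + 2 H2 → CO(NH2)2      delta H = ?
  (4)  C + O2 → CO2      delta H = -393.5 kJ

delta H = -333.5 kJ

(1) × 2: (2)·(-543.6) = -1087.2 kJ
(2) reversed and × 3: (-3)·(-47.5) = +142.5 kJ
(3) × 2: contributes 2·x
(4) reversed and × 2: (-2)·(-393.5) = +787.0 kJ
-824.7 = (-1087.2) + (+142.5) + (+787.0) + 2·x
x = (-824.7 − (-157.7)) / (2) = -333.5 kJ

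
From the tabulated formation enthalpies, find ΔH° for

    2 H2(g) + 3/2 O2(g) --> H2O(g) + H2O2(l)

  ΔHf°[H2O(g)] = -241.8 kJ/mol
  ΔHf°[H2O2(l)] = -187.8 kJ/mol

ΔH° = -429.6 kJ/mol

Products: 1·(-241.8) + 1·(-187.8) = -429.6
Reactants: 2·(+0.0) + 3/2·(+0.0) = +0.0
ΔH° = (-429.6) − (+0.0) = -429.6 kJ/mol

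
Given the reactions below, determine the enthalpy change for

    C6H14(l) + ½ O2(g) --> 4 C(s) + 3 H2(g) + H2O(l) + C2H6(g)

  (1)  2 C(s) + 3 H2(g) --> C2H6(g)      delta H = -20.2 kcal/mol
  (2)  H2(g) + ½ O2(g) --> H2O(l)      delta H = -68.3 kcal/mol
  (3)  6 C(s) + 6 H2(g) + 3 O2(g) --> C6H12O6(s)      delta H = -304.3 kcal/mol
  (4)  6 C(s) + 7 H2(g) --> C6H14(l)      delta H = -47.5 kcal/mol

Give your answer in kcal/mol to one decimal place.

delta H = -41.0 kcal/mol

(1) as written (C2H6(g) already on the product side): -20.2 kcal/mol
(2) as written (H2O(l) already on the product side): -68.3 kcal/mol
(3): not needed (C6H12O6(s) appears nowhere else).
(4) reversed (C6H14(l) must end up as a reactant): +47.5 kcal/mol
By Hess's law, delta H = (1)·(-20.2) + (1)·(-68.3) + (-1)·(-47.5) = -41.0 kcal/mol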